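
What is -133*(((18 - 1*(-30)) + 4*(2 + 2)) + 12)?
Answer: -10108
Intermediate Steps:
-133*(((18 - 1*(-30)) + 4*(2 + 2)) + 12) = -133*(((18 + 30) + 4*4) + 12) = -133*((48 + 16) + 12) = -133*(64 + 12) = -133*76 = -10108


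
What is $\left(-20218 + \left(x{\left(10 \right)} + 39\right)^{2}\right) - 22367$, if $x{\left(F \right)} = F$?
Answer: $-40184$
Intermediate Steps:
$\left(-20218 + \left(x{\left(10 \right)} + 39\right)^{2}\right) - 22367 = \left(-20218 + \left(10 + 39\right)^{2}\right) - 22367 = \left(-20218 + 49^{2}\right) - 22367 = \left(-20218 + 2401\right) - 22367 = -17817 - 22367 = -40184$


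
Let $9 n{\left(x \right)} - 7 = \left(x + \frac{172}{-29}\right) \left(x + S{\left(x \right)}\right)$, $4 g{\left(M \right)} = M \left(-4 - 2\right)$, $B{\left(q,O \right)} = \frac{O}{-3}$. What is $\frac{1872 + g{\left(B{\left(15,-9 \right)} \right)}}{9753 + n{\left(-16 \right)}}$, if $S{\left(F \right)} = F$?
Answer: $\frac{974835}{5132176} \approx 0.18995$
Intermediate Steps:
$B{\left(q,O \right)} = - \frac{O}{3}$ ($B{\left(q,O \right)} = O \left(- \frac{1}{3}\right) = - \frac{O}{3}$)
$g{\left(M \right)} = - \frac{3 M}{2}$ ($g{\left(M \right)} = \frac{M \left(-4 - 2\right)}{4} = \frac{M \left(-6\right)}{4} = \frac{\left(-6\right) M}{4} = - \frac{3 M}{2}$)
$n{\left(x \right)} = \frac{7}{9} + \frac{2 x \left(- \frac{172}{29} + x\right)}{9}$ ($n{\left(x \right)} = \frac{7}{9} + \frac{\left(x + \frac{172}{-29}\right) \left(x + x\right)}{9} = \frac{7}{9} + \frac{\left(x + 172 \left(- \frac{1}{29}\right)\right) 2 x}{9} = \frac{7}{9} + \frac{\left(x - \frac{172}{29}\right) 2 x}{9} = \frac{7}{9} + \frac{\left(- \frac{172}{29} + x\right) 2 x}{9} = \frac{7}{9} + \frac{2 x \left(- \frac{172}{29} + x\right)}{9}$)
$\frac{1872 + g{\left(B{\left(15,-9 \right)} \right)}}{9753 + n{\left(-16 \right)}} = \frac{1872 - \frac{3 \left(\left(- \frac{1}{3}\right) \left(-9\right)\right)}{2}}{9753 + \left(\frac{7}{9} - - \frac{5504}{261} + \frac{2 \left(-16\right)^{2}}{9}\right)} = \frac{1872 - \frac{9}{2}}{9753 + \left(\frac{7}{9} + \frac{5504}{261} + \frac{2}{9} \cdot 256\right)} = \frac{1872 - \frac{9}{2}}{9753 + \left(\frac{7}{9} + \frac{5504}{261} + \frac{512}{9}\right)} = \frac{3735}{2 \left(9753 + \frac{20555}{261}\right)} = \frac{3735}{2 \cdot \frac{2566088}{261}} = \frac{3735}{2} \cdot \frac{261}{2566088} = \frac{974835}{5132176}$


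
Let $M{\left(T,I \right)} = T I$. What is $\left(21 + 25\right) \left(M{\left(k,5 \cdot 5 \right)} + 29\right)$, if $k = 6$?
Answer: $8234$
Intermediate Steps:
$M{\left(T,I \right)} = I T$
$\left(21 + 25\right) \left(M{\left(k,5 \cdot 5 \right)} + 29\right) = \left(21 + 25\right) \left(5 \cdot 5 \cdot 6 + 29\right) = 46 \left(25 \cdot 6 + 29\right) = 46 \left(150 + 29\right) = 46 \cdot 179 = 8234$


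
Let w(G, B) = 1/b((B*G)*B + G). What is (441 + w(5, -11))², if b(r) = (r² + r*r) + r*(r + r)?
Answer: 430840481876128801/2215334560000 ≈ 1.9448e+5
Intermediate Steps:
b(r) = 4*r² (b(r) = (r² + r²) + r*(2*r) = 2*r² + 2*r² = 4*r²)
w(G, B) = 1/(4*(G + G*B²)²) (w(G, B) = 1/(4*((B*G)*B + G)²) = 1/(4*(G*B² + G)²) = 1/(4*(G + G*B²)²))
(441 + w(5, -11))² = (441 + (¼)/(5²*(1 + (-11)²)²))² = (441 + (¼)*(1/25)/(1 + 121)²)² = (441 + (¼)*(1/25)/122²)² = (441 + (¼)*(1/25)*(1/14884))² = (441 + 1/1488400)² = (656384401/1488400)² = 430840481876128801/2215334560000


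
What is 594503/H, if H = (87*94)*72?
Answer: 12649/12528 ≈ 1.0097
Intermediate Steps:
H = 588816 (H = 8178*72 = 588816)
594503/H = 594503/588816 = 594503*(1/588816) = 12649/12528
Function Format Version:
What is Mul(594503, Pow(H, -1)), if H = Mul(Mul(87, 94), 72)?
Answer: Rational(12649, 12528) ≈ 1.0097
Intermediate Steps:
H = 588816 (H = Mul(8178, 72) = 588816)
Mul(594503, Pow(H, -1)) = Mul(594503, Pow(588816, -1)) = Mul(594503, Rational(1, 588816)) = Rational(12649, 12528)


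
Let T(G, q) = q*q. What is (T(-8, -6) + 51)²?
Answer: 7569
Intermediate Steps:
T(G, q) = q²
(T(-8, -6) + 51)² = ((-6)² + 51)² = (36 + 51)² = 87² = 7569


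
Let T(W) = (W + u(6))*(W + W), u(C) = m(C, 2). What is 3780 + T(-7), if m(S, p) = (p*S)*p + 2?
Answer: 3514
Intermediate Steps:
m(S, p) = 2 + S*p**2 (m(S, p) = (S*p)*p + 2 = S*p**2 + 2 = 2 + S*p**2)
u(C) = 2 + 4*C (u(C) = 2 + C*2**2 = 2 + C*4 = 2 + 4*C)
T(W) = 2*W*(26 + W) (T(W) = (W + (2 + 4*6))*(W + W) = (W + (2 + 24))*(2*W) = (W + 26)*(2*W) = (26 + W)*(2*W) = 2*W*(26 + W))
3780 + T(-7) = 3780 + 2*(-7)*(26 - 7) = 3780 + 2*(-7)*19 = 3780 - 266 = 3514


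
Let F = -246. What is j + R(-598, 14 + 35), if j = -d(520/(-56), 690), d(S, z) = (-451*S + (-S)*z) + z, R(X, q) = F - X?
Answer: -10933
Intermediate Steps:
R(X, q) = -246 - X
d(S, z) = z - 451*S - S*z (d(S, z) = (-451*S - S*z) + z = z - 451*S - S*z)
j = -11285 (j = -(690 - 234520/(-56) - 1*520/(-56)*690) = -(690 - 234520*(-1)/56 - 1*520*(-1/56)*690) = -(690 - 451*(-65/7) - 1*(-65/7)*690) = -(690 + 29315/7 + 44850/7) = -1*11285 = -11285)
j + R(-598, 14 + 35) = -11285 + (-246 - 1*(-598)) = -11285 + (-246 + 598) = -11285 + 352 = -10933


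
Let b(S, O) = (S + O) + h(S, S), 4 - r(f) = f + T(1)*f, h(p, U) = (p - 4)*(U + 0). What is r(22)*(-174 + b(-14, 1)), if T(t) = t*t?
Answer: -2600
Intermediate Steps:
T(t) = t²
h(p, U) = U*(-4 + p) (h(p, U) = (-4 + p)*U = U*(-4 + p))
r(f) = 4 - 2*f (r(f) = 4 - (f + 1²*f) = 4 - (f + 1*f) = 4 - (f + f) = 4 - 2*f)
b(S, O) = O + S + S*(-4 + S) (b(S, O) = (S + O) + S*(-4 + S) = (O + S) + S*(-4 + S) = O + S + S*(-4 + S))
r(22)*(-174 + b(-14, 1)) = (4 - 2*22)*(-174 + (1 - 14 - 14*(-4 - 14))) = (4 - 44)*(-174 + (1 - 14 - 14*(-18))) = -40*(-174 + (1 - 14 + 252)) = -40*(-174 + 239) = -40*65 = -2600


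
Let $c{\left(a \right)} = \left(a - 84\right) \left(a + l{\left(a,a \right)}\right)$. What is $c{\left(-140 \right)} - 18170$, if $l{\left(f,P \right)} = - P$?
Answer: $-18170$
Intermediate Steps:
$c{\left(a \right)} = 0$ ($c{\left(a \right)} = \left(a - 84\right) \left(a - a\right) = \left(-84 + a\right) 0 = 0$)
$c{\left(-140 \right)} - 18170 = 0 - 18170 = -18170$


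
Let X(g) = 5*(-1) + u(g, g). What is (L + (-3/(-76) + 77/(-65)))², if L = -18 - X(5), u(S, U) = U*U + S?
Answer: 47557577929/24403600 ≈ 1948.8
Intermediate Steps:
u(S, U) = S + U² (u(S, U) = U² + S = S + U²)
X(g) = -5 + g + g² (X(g) = 5*(-1) + (g + g²) = -5 + (g + g²) = -5 + g + g²)
L = -43 (L = -18 - (-5 + 5 + 5²) = -18 - (-5 + 5 + 25) = -18 - 1*25 = -18 - 25 = -43)
(L + (-3/(-76) + 77/(-65)))² = (-43 + (-3/(-76) + 77/(-65)))² = (-43 + (-3*(-1/76) + 77*(-1/65)))² = (-43 + (3/76 - 77/65))² = (-43 - 5657/4940)² = (-218077/4940)² = 47557577929/24403600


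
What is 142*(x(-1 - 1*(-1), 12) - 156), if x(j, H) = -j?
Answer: -22152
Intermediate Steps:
142*(x(-1 - 1*(-1), 12) - 156) = 142*(-(-1 - 1*(-1)) - 156) = 142*(-(-1 + 1) - 156) = 142*(-1*0 - 156) = 142*(0 - 156) = 142*(-156) = -22152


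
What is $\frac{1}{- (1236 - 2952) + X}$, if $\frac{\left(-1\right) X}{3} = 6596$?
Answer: $- \frac{1}{18072} \approx -5.5334 \cdot 10^{-5}$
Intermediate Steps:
$X = -19788$ ($X = \left(-3\right) 6596 = -19788$)
$\frac{1}{- (1236 - 2952) + X} = \frac{1}{- (1236 - 2952) - 19788} = \frac{1}{\left(-1\right) \left(-1716\right) - 19788} = \frac{1}{1716 - 19788} = \frac{1}{-18072} = - \frac{1}{18072}$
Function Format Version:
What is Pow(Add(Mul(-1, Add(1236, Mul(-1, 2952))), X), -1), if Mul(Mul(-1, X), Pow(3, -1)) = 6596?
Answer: Rational(-1, 18072) ≈ -5.5334e-5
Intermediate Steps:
X = -19788 (X = Mul(-3, 6596) = -19788)
Pow(Add(Mul(-1, Add(1236, Mul(-1, 2952))), X), -1) = Pow(Add(Mul(-1, Add(1236, Mul(-1, 2952))), -19788), -1) = Pow(Add(Mul(-1, Add(1236, -2952)), -19788), -1) = Pow(Add(Mul(-1, -1716), -19788), -1) = Pow(Add(1716, -19788), -1) = Pow(-18072, -1) = Rational(-1, 18072)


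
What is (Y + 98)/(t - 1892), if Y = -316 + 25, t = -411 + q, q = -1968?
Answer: 193/4271 ≈ 0.045188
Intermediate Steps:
t = -2379 (t = -411 - 1968 = -2379)
Y = -291
(Y + 98)/(t - 1892) = (-291 + 98)/(-2379 - 1892) = -193/(-4271) = -193*(-1/4271) = 193/4271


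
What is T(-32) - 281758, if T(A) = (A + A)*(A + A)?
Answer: -277662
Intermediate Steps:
T(A) = 4*A² (T(A) = (2*A)*(2*A) = 4*A²)
T(-32) - 281758 = 4*(-32)² - 281758 = 4*1024 - 281758 = 4096 - 281758 = -277662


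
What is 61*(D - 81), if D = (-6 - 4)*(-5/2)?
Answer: -3416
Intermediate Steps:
D = 25 (D = -(-50)/2 = -10*(-5/2) = 25)
61*(D - 81) = 61*(25 - 81) = 61*(-56) = -3416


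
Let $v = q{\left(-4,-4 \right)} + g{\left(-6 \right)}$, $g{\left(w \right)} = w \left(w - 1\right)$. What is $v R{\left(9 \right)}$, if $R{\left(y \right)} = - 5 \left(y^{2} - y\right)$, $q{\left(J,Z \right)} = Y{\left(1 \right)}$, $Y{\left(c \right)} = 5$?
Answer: $-16920$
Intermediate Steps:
$q{\left(J,Z \right)} = 5$
$g{\left(w \right)} = w \left(-1 + w\right)$
$v = 47$ ($v = 5 - 6 \left(-1 - 6\right) = 5 - -42 = 5 + 42 = 47$)
$R{\left(y \right)} = - 5 y^{2} + 5 y$
$v R{\left(9 \right)} = 47 \cdot 5 \cdot 9 \left(1 - 9\right) = 47 \cdot 5 \cdot 9 \left(-8\right) = 47 \left(-360\right) = -16920$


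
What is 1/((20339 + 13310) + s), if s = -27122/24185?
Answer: 24185/813773943 ≈ 2.9720e-5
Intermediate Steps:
s = -27122/24185 (s = -27122*1/24185 = -27122/24185 ≈ -1.1214)
1/((20339 + 13310) + s) = 1/((20339 + 13310) - 27122/24185) = 1/(33649 - 27122/24185) = 1/(813773943/24185) = 24185/813773943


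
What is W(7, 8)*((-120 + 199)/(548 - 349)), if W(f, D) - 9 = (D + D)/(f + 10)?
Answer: 13351/3383 ≈ 3.9465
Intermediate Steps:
W(f, D) = 9 + 2*D/(10 + f) (W(f, D) = 9 + (D + D)/(f + 10) = 9 + (2*D)/(10 + f) = 9 + 2*D/(10 + f))
W(7, 8)*((-120 + 199)/(548 - 349)) = ((90 + 2*8 + 9*7)/(10 + 7))*((-120 + 199)/(548 - 349)) = ((90 + 16 + 63)/17)*(79/199) = ((1/17)*169)*(79*(1/199)) = (169/17)*(79/199) = 13351/3383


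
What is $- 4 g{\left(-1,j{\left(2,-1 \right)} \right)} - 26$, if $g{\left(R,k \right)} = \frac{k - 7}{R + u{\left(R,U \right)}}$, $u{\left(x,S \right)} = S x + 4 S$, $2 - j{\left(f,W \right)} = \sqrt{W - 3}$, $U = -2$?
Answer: $- \frac{202}{7} - \frac{8 i}{7} \approx -28.857 - 1.1429 i$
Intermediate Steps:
$j{\left(f,W \right)} = 2 - \sqrt{-3 + W}$ ($j{\left(f,W \right)} = 2 - \sqrt{W - 3} = 2 - \sqrt{-3 + W}$)
$u{\left(x,S \right)} = 4 S + S x$
$g{\left(R,k \right)} = \frac{-7 + k}{-8 - R}$ ($g{\left(R,k \right)} = \frac{k - 7}{R - 2 \left(4 + R\right)} = \frac{-7 + k}{R - \left(8 + 2 R\right)} = \frac{-7 + k}{-8 - R}$)
$- 4 g{\left(-1,j{\left(2,-1 \right)} \right)} - 26 = - 4 \frac{7 - \left(2 - \sqrt{-3 - 1}\right)}{8 - 1} - 26 = - 4 \frac{7 - \left(2 - \sqrt{-4}\right)}{7} - 26 = - 4 \frac{7 - \left(2 - 2 i\right)}{7} - 26 = - 4 \frac{5 + 2 i}{7} - 26 = - 4 \left(\frac{5}{7} + \frac{2 i}{7}\right) - 26 = \left(- \frac{20}{7} - \frac{8 i}{7}\right) - 26 = - \frac{202}{7} - \frac{8 i}{7}$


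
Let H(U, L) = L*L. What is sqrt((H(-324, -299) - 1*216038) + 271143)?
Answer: sqrt(144506) ≈ 380.14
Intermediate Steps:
H(U, L) = L**2
sqrt((H(-324, -299) - 1*216038) + 271143) = sqrt(((-299)**2 - 1*216038) + 271143) = sqrt((89401 - 216038) + 271143) = sqrt(-126637 + 271143) = sqrt(144506)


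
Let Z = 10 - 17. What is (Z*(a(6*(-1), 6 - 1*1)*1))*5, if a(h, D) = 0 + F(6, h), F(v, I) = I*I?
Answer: -1260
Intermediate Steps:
F(v, I) = I²
Z = -7
a(h, D) = h² (a(h, D) = 0 + h² = h²)
(Z*(a(6*(-1), 6 - 1*1)*1))*5 = -7*(6*(-1))²*5 = -7*(-6)²*5 = -252*5 = -1260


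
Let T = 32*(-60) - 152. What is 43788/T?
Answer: -10947/518 ≈ -21.133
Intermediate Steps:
T = -2072 (T = -1920 - 152 = -2072)
43788/T = 43788/(-2072) = 43788*(-1/2072) = -10947/518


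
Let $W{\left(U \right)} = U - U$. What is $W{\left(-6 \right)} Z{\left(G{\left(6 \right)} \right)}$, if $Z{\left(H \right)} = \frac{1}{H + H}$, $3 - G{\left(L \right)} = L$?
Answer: $0$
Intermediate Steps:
$G{\left(L \right)} = 3 - L$
$W{\left(U \right)} = 0$
$Z{\left(H \right)} = \frac{1}{2 H}$
$W{\left(-6 \right)} Z{\left(G{\left(6 \right)} \right)} = 0 \frac{1}{2 \left(3 - 6\right)} = 0 \frac{1}{2 \left(-3\right)} = 0 \cdot \frac{1}{2} \left(- \frac{1}{3}\right) = 0 \left(- \frac{1}{6}\right) = 0$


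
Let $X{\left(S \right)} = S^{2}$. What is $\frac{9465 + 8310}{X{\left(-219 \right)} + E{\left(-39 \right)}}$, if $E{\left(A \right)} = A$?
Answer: $\frac{5925}{15974} \approx 0.37092$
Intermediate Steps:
$\frac{9465 + 8310}{X{\left(-219 \right)} + E{\left(-39 \right)}} = \frac{9465 + 8310}{\left(-219\right)^{2} - 39} = \frac{17775}{47961 - 39} = \frac{17775}{47922} = 17775 \cdot \frac{1}{47922} = \frac{5925}{15974}$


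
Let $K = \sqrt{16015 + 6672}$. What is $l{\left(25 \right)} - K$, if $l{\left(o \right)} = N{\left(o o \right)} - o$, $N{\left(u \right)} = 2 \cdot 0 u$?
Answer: $-25 - 7 \sqrt{463} \approx -175.62$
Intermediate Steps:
$K = 7 \sqrt{463}$ ($K = \sqrt{22687} = 7 \sqrt{463} \approx 150.62$)
$N{\left(u \right)} = 0$ ($N{\left(u \right)} = 0 u = 0$)
$l{\left(o \right)} = - o$ ($l{\left(o \right)} = 0 - o = - o$)
$l{\left(25 \right)} - K = \left(-1\right) 25 - 7 \sqrt{463} = -25 - 7 \sqrt{463}$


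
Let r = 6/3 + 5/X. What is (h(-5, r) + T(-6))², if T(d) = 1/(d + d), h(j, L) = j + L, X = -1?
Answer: 9409/144 ≈ 65.340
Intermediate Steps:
r = -3 (r = 6/3 + 5/(-1) = 6*(⅓) + 5*(-1) = 2 - 5 = -3)
h(j, L) = L + j
T(d) = 1/(2*d)
(h(-5, r) + T(-6))² = ((-3 - 5) + (½)/(-6))² = (-8 + (½)*(-⅙))² = (-8 - 1/12)² = (-97/12)² = 9409/144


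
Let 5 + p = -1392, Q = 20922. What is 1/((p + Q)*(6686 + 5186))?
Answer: 1/231800800 ≈ 4.3140e-9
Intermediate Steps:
p = -1397 (p = -5 - 1392 = -1397)
1/((p + Q)*(6686 + 5186)) = 1/((-1397 + 20922)*(6686 + 5186)) = 1/(19525*11872) = 1/231800800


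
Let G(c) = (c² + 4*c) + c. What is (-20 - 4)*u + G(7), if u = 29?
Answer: -612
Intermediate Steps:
G(c) = c² + 5*c
(-20 - 4)*u + G(7) = (-20 - 4)*29 + 7*(5 + 7) = -24*29 + 7*12 = -696 + 84 = -612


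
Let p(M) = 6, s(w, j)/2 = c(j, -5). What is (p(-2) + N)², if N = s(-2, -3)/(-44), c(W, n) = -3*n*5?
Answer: 3249/484 ≈ 6.7128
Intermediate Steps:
c(W, n) = -15*n
s(w, j) = 150 (s(w, j) = 2*(-15*(-5)) = 2*75 = 150)
N = -75/22 (N = 150/(-44) = 150*(-1/44) = -75/22 ≈ -3.4091)
(p(-2) + N)² = (6 - 75/22)² = (57/22)² = 3249/484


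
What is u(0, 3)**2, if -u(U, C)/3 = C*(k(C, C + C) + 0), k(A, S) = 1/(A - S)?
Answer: 9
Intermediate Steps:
u(U, C) = 3 (u(U, C) = -3*C*(1/(C - (C + C)) + 0) = -3*C*(1/(C - 2*C) + 0) = -3*C*(1/(-C) + 0) = -3*C*(-1/C + 0) = -3*C*(-1/C) = -3*(-1) = 3)
u(0, 3)**2 = 3**2 = 9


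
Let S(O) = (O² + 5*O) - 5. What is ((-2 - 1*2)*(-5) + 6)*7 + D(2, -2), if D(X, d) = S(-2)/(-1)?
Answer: 193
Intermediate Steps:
S(O) = -5 + O² + 5*O
D(X, d) = 11 (D(X, d) = (-5 + (-2)² + 5*(-2))/(-1) = (-5 + 4 - 10)*(-1) = -11*(-1) = 11)
((-2 - 1*2)*(-5) + 6)*7 + D(2, -2) = ((-2 - 1*2)*(-5) + 6)*7 + 11 = ((-2 - 2)*(-5) + 6)*7 + 11 = (-4*(-5) + 6)*7 + 11 = (20 + 6)*7 + 11 = 26*7 + 11 = 182 + 11 = 193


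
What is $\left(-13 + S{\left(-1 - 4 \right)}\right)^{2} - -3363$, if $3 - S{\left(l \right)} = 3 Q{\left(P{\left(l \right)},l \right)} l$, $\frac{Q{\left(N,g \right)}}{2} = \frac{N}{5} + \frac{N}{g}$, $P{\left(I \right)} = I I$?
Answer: $3463$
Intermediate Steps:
$P{\left(I \right)} = I^{2}$
$Q{\left(N,g \right)} = \frac{2 N}{5} + \frac{2 N}{g}$ ($Q{\left(N,g \right)} = 2 \left(\frac{N}{5} + \frac{N}{g}\right) = \frac{2 N}{5} + \frac{2 N}{g}$)
$S{\left(l \right)} = 3 - \frac{6 l^{2} \left(5 + l\right)}{5}$ ($S{\left(l \right)} = 3 - 3 \frac{2 l^{2} \left(5 + l\right)}{5 l} l = 3 - 3 \frac{2 l \left(5 + l\right)}{5} l = 3 - \frac{6 l \left(5 + l\right)}{5} l = 3 - \frac{6 l^{2} \left(5 + l\right)}{5}$)
$\left(-13 + S{\left(-1 - 4 \right)}\right)^{2} - -3363 = \left(-13 + \left(3 + \frac{6 \left(-1 - 4\right)^{2} \left(-5 - \left(-1 - 4\right)\right)}{5}\right)\right)^{2} - -3363 = \left(-13 + \left(3 + \frac{6 \left(-1 - 4\right)^{2} \left(-5 - \left(-1 - 4\right)\right)}{5}\right)\right)^{2} + 3363 = \left(-13 + \left(3 + \frac{6 \left(-5\right)^{2} \left(-5 - -5\right)}{5}\right)\right)^{2} + 3363 = \left(-13 + \left(3 + \frac{6}{5} \cdot 25 \left(-5 + 5\right)\right)\right)^{2} + 3363 = \left(-13 + \left(3 + \frac{6}{5} \cdot 25 \cdot 0\right)\right)^{2} + 3363 = \left(-13 + \left(3 + 0\right)\right)^{2} + 3363 = \left(-13 + 3\right)^{2} + 3363 = \left(-10\right)^{2} + 3363 = 100 + 3363 = 3463$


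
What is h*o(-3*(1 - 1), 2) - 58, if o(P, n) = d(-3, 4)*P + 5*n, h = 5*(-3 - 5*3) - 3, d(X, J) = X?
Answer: -988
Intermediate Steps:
h = -93 (h = 5*(-3 - 15) - 3 = 5*(-18) - 3 = -90 - 3 = -93)
o(P, n) = -3*P + 5*n
h*o(-3*(1 - 1), 2) - 58 = -93*(-(-9)*(1 - 1) + 5*2) - 58 = -93*(-(-9)*0 + 10) - 58 = -93*(-3*0 + 10) - 58 = -93*(0 + 10) - 58 = -93*10 - 58 = -930 - 58 = -988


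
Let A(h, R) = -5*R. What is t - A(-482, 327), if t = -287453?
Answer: -285818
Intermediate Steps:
t - A(-482, 327) = -287453 - (-5)*327 = -287453 - 1*(-1635) = -287453 + 1635 = -285818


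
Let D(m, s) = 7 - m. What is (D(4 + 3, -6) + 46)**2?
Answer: 2116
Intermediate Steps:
(D(4 + 3, -6) + 46)**2 = ((7 - (4 + 3)) + 46)**2 = ((7 - 1*7) + 46)**2 = ((7 - 7) + 46)**2 = (0 + 46)**2 = 46**2 = 2116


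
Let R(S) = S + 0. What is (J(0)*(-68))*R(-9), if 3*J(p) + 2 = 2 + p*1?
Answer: 0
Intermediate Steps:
R(S) = S
J(p) = p/3 (J(p) = -⅔ + (2 + p*1)/3 = -⅔ + (2 + p)/3 = -⅔ + (⅔ + p/3) = p/3)
(J(0)*(-68))*R(-9) = (((⅓)*0)*(-68))*(-9) = (0*(-68))*(-9) = 0*(-9) = 0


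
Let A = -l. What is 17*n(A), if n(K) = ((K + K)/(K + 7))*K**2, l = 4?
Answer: -2176/3 ≈ -725.33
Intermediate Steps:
A = -4 (A = -1*4 = -4)
n(K) = 2*K**3/(7 + K) (n(K) = ((2*K)/(7 + K))*K**2 = (2*K/(7 + K))*K**2 = 2*K**3/(7 + K))
17*n(A) = 17*(2*(-4)**3/(7 - 4)) = 17*(2*(-64)/3) = 17*(2*(-64)*(1/3)) = 17*(-128/3) = -2176/3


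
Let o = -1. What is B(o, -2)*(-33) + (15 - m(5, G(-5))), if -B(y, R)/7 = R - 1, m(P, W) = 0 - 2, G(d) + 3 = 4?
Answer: -676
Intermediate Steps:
G(d) = 1 (G(d) = -3 + 4 = 1)
m(P, W) = -2
B(y, R) = 7 - 7*R (B(y, R) = -7*(R - 1) = -7*(-1 + R) = 7 - 7*R)
B(o, -2)*(-33) + (15 - m(5, G(-5))) = (7 - 7*(-2))*(-33) + (15 - 1*(-2)) = (7 + 14)*(-33) + (15 + 2) = 21*(-33) + 17 = -693 + 17 = -676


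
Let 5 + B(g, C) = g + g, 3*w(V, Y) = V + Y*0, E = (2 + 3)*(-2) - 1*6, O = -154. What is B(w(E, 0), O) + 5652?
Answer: 16909/3 ≈ 5636.3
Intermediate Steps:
E = -16 (E = 5*(-2) - 6 = -10 - 6 = -16)
w(V, Y) = V/3 (w(V, Y) = (V + Y*0)/3 = (V + 0)/3 = V/3)
B(g, C) = -5 + 2*g (B(g, C) = -5 + (g + g) = -5 + 2*g)
B(w(E, 0), O) + 5652 = (-5 + 2*((1/3)*(-16))) + 5652 = (-5 + 2*(-16/3)) + 5652 = (-5 - 32/3) + 5652 = -47/3 + 5652 = 16909/3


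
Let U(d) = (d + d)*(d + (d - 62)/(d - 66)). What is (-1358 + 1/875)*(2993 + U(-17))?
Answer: -348997049043/72625 ≈ -4.8055e+6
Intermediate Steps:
U(d) = 2*d*(d + (-62 + d)/(-66 + d)) (U(d) = (2*d)*(d + (-62 + d)/(-66 + d)) = 2*d*(d + (-62 + d)/(-66 + d)))
(-1358 + 1/875)*(2993 + U(-17)) = (-1358 + 1/875)*(2993 + 2*(-17)*(-62 + (-17)**2 - 65*(-17))/(-66 - 17)) = (-1358 + 1/875)*(2993 + 2*(-17)*(-62 + 289 + 1105)/(-83)) = -1188249*(2993 + 2*(-17)*(-1/83)*1332)/875 = -1188249*(2993 + 45288/83)/875 = -1188249/875*293707/83 = -348997049043/72625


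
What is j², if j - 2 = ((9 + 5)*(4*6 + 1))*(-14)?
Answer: 23990404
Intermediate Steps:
j = -4898 (j = 2 + ((9 + 5)*(4*6 + 1))*(-14) = 2 + (14*(24 + 1))*(-14) = 2 + (14*25)*(-14) = 2 + 350*(-14) = 2 - 4900 = -4898)
j² = (-4898)² = 23990404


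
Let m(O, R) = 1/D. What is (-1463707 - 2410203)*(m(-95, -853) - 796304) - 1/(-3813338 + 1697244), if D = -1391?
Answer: 9080097466105758343491/2943486754 ≈ 3.0848e+12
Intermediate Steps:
m(O, R) = -1/1391 (m(O, R) = 1/(-1391) = -1/1391)
(-1463707 - 2410203)*(m(-95, -853) - 796304) - 1/(-3813338 + 1697244) = (-1463707 - 2410203)*(-1/1391 - 796304) - 1/(-3813338 + 1697244) = -3873910*(-1107658865/1391) - 1/(-2116094) = 4290970753712150/1391 - 1*(-1/2116094) = 4290970753712150/1391 + 1/2116094 = 9080097466105758343491/2943486754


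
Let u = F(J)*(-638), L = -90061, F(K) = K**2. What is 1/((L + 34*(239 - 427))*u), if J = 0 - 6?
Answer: 1/2215332504 ≈ 4.5140e-10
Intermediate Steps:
J = -6
u = -22968 (u = (-6)**2*(-638) = 36*(-638) = -22968)
1/((L + 34*(239 - 427))*u) = 1/(-90061 + 34*(239 - 427)*(-22968)) = -1/22968/(-90061 + 34*(-188)) = -1/22968/(-90061 - 6392) = -1/22968/(-96453) = -1/96453*(-1/22968) = 1/2215332504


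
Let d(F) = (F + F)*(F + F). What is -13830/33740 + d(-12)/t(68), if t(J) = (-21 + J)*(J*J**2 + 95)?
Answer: -20442626103/49877062606 ≈ -0.40986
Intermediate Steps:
t(J) = (-21 + J)*(95 + J**3) (t(J) = (-21 + J)*(J**3 + 95) = (-21 + J)*(95 + J**3))
d(F) = 4*F**2 (d(F) = (2*F)*(2*F) = 4*F**2)
-13830/33740 + d(-12)/t(68) = -13830/33740 + (4*(-12)**2)/(-1995 + 68**4 - 21*68**3 + 95*68) = -13830*1/33740 + (4*144)/(-1995 + 21381376 - 21*314432 + 6460) = -1383/3374 + 576/(-1995 + 21381376 - 6603072 + 6460) = -1383/3374 + 576/14782769 = -20442626103/49877062606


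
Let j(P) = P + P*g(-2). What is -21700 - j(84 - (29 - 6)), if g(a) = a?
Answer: -21639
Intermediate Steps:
j(P) = -P (j(P) = P + P*(-2) = P - 2*P = -P)
-21700 - j(84 - (29 - 6)) = -21700 - (-1)*(84 - (29 - 6)) = -21700 - (-1)*(84 - 1*23) = -21700 - (-1)*(84 - 23) = -21700 - (-1)*61 = -21700 - 1*(-61) = -21700 + 61 = -21639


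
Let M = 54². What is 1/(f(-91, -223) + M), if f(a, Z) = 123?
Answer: 1/3039 ≈ 0.00032906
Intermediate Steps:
M = 2916
1/(f(-91, -223) + M) = 1/(123 + 2916) = 1/3039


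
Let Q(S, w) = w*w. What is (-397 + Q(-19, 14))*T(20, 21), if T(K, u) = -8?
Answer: 1608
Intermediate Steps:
Q(S, w) = w²
(-397 + Q(-19, 14))*T(20, 21) = (-397 + 14²)*(-8) = (-397 + 196)*(-8) = -201*(-8) = 1608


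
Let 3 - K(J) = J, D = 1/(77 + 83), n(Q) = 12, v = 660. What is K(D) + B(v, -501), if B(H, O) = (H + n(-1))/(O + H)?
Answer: 61227/8480 ≈ 7.2202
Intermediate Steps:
B(H, O) = (12 + H)/(H + O) (B(H, O) = (H + 12)/(O + H) = (12 + H)/(H + O))
D = 1/160 ≈ 0.0062500
K(J) = 3 - J
K(D) + B(v, -501) = (3 - 1*1/160) + (12 + 660)/(660 - 501) = (3 - 1/160) + 672/159 = 479/160 + (1/159)*672 = 479/160 + 224/53 = 61227/8480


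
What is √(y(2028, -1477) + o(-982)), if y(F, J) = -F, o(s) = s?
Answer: I*√3010 ≈ 54.863*I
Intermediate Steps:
√(y(2028, -1477) + o(-982)) = √(-1*2028 - 982) = √(-2028 - 982) = √(-3010) = I*√3010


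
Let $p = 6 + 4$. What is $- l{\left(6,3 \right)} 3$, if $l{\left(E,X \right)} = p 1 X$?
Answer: $-90$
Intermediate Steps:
$p = 10$
$l{\left(E,X \right)} = 10 X$ ($l{\left(E,X \right)} = 10 \cdot 1 X = 10 X$)
$- l{\left(6,3 \right)} 3 = - 10 \cdot 3 \cdot 3 = \left(-1\right) 30 \cdot 3 = \left(-30\right) 3 = -90$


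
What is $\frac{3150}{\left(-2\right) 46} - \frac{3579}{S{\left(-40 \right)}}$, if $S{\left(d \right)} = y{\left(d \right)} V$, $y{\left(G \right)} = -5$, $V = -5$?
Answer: $- \frac{204009}{1150} \approx -177.4$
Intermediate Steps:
$S{\left(d \right)} = 25$ ($S{\left(d \right)} = \left(-5\right) \left(-5\right) = 25$)
$\frac{3150}{\left(-2\right) 46} - \frac{3579}{S{\left(-40 \right)}} = \frac{3150}{\left(-2\right) 46} - \frac{3579}{25} = \frac{3150}{-92} - \frac{3579}{25} = 3150 \left(- \frac{1}{92}\right) - \frac{3579}{25} = - \frac{1575}{46} - \frac{3579}{25} = - \frac{204009}{1150}$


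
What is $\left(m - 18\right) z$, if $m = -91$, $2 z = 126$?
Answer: $-6867$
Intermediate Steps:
$z = 63$ ($z = \frac{1}{2} \cdot 126 = 63$)
$\left(m - 18\right) z = \left(-91 - 18\right) 63 = \left(-109\right) 63 = -6867$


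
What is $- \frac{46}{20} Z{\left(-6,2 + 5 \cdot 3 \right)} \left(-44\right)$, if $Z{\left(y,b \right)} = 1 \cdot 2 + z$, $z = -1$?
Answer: $\frac{506}{5} \approx 101.2$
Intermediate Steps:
$Z{\left(y,b \right)} = 1$ ($Z{\left(y,b \right)} = 1 \cdot 2 - 1 = 2 - 1 = 1$)
$- \frac{46}{20} Z{\left(-6,2 + 5 \cdot 3 \right)} \left(-44\right) = - \frac{46}{20} \cdot 1 \left(-44\right) = \left(-46\right) \frac{1}{20} \cdot 1 \left(-44\right) = \left(- \frac{23}{10}\right) 1 \left(-44\right) = \left(- \frac{23}{10}\right) \left(-44\right) = \frac{506}{5}$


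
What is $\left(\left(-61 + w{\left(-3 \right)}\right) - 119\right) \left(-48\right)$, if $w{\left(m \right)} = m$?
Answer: $8784$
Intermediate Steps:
$\left(\left(-61 + w{\left(-3 \right)}\right) - 119\right) \left(-48\right) = \left(\left(-61 - 3\right) - 119\right) \left(-48\right) = \left(-64 - 119\right) \left(-48\right) = \left(-183\right) \left(-48\right) = 8784$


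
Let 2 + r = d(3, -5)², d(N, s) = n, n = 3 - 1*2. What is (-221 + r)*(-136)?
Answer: 30192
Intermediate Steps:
n = 1 (n = 3 - 2 = 1)
d(N, s) = 1
r = -1 (r = -2 + 1² = -2 + 1 = -1)
(-221 + r)*(-136) = (-221 - 1)*(-136) = -222*(-136) = 30192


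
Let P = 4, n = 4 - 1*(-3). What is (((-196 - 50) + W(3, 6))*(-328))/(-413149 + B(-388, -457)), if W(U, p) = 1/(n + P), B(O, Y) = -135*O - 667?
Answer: -221810/993949 ≈ -0.22316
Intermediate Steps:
n = 7 (n = 4 + 3 = 7)
B(O, Y) = -667 - 135*O
W(U, p) = 1/11 (W(U, p) = 1/(7 + 4) = 1/11)
(((-196 - 50) + W(3, 6))*(-328))/(-413149 + B(-388, -457)) = (((-196 - 50) + 1/11)*(-328))/(-413149 + (-667 - 135*(-388))) = ((-246 + 1/11)*(-328))/(-413149 + (-667 + 52380)) = (-2705/11*(-328))/(-413149 + 51713) = (887240/11)/(-361436) = (887240/11)*(-1/361436) = -221810/993949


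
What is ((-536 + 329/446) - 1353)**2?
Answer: 709241887225/198916 ≈ 3.5655e+6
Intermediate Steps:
((-536 + 329/446) - 1353)**2 = (-238727/446 - 1353)**2 = (-842165/446)**2 = 709241887225/198916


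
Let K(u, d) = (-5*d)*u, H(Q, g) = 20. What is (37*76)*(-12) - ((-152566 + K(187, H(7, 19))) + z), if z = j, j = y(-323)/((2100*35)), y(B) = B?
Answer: 10107867323/73500 ≈ 1.3752e+5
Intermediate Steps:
K(u, d) = -5*d*u
j = -323/73500 (j = -323/(2100*35) = -323/73500 ≈ -0.0043946)
z = -323/73500 ≈ -0.0043946
(37*76)*(-12) - ((-152566 + K(187, H(7, 19))) + z) = (37*76)*(-12) - ((-152566 - 5*20*187) - 323/73500) = 2812*(-12) - ((-152566 - 18700) - 323/73500) = -33744 - (-171266 - 323/73500) = -33744 - 1*(-12588051323/73500) = -33744 + 12588051323/73500 = 10107867323/73500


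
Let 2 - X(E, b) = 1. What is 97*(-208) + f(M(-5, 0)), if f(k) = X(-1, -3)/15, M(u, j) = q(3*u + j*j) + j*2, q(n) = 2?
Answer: -302639/15 ≈ -20176.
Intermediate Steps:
X(E, b) = 1 (X(E, b) = 2 - 1*1 = 2 - 1 = 1)
M(u, j) = 2 + 2*j (M(u, j) = 2 + j*2 = 2 + 2*j)
f(k) = 1/15
97*(-208) + f(M(-5, 0)) = 97*(-208) + 1/15 = -20176 + 1/15 = -302639/15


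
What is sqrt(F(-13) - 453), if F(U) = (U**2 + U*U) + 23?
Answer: 2*I*sqrt(23) ≈ 9.5917*I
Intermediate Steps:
F(U) = 23 + 2*U**2 (F(U) = (U**2 + U**2) + 23 = 2*U**2 + 23 = 23 + 2*U**2)
sqrt(F(-13) - 453) = sqrt((23 + 2*(-13)**2) - 453) = sqrt((23 + 2*169) - 453) = sqrt((23 + 338) - 453) = sqrt(361 - 453) = sqrt(-92) = 2*I*sqrt(23)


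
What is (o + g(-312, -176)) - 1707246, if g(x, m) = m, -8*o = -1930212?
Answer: -2932291/2 ≈ -1.4661e+6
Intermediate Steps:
o = 482553/2 (o = -⅛*(-1930212) = 482553/2 ≈ 2.4128e+5)
(o + g(-312, -176)) - 1707246 = (482553/2 - 176) - 1707246 = 482201/2 - 1707246 = -2932291/2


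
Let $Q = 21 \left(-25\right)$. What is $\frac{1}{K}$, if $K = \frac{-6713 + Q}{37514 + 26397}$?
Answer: $- \frac{63911}{7238} \approx -8.8299$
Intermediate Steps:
$Q = -525$
$K = - \frac{7238}{63911}$ ($K = \frac{-6713 - 525}{37514 + 26397} = - \frac{7238}{63911} \approx -0.11325$)
$\frac{1}{K} = \frac{1}{- \frac{7238}{63911}} = - \frac{63911}{7238}$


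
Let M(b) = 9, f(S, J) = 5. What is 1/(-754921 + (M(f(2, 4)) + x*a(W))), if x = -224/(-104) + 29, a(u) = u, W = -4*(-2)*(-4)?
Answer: -13/9826816 ≈ -1.3229e-6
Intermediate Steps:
W = -32 (W = 8*(-4) = -32)
x = 405/13 (x = -224*(-1/104) + 29 = 28/13 + 29 = 405/13 ≈ 31.154)
1/(-754921 + (M(f(2, 4)) + x*a(W))) = 1/(-754921 + (9 + (405/13)*(-32))) = 1/(-754921 + (9 - 12960/13)) = 1/(-754921 - 12843/13) = 1/(-9826816/13) = -13/9826816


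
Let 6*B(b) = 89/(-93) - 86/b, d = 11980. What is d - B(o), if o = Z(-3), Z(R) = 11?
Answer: 73542217/6138 ≈ 11981.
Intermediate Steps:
o = 11
B(b) = -89/558 - 43/(3*b) (B(b) = (89/(-93) - 86/b)/6 = (89*(-1/93) - 86/b)/6 = (-89/93 - 86/b)/6 = -89/558 - 43/(3*b))
d - B(o) = 11980 - (-7998 - 89*11)/(558*11) = 11980 - (-7998 - 979)/(558*11) = 11980 - (-8977)/(558*11) = 11980 - 1*(-8977/6138) = 11980 + 8977/6138 = 73542217/6138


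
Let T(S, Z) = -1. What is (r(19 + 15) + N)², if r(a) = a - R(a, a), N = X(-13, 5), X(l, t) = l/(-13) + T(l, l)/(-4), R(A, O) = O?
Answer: 25/16 ≈ 1.5625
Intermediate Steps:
X(l, t) = ¼ - l/13 (X(l, t) = l/(-13) - 1/(-4) = l*(-1/13) - 1*(-¼) = -l/13 + ¼ = ¼ - l/13)
N = 5/4 (N = ¼ - 1/13*(-13) = ¼ + 1 = 5/4 ≈ 1.2500)
r(a) = 0 (r(a) = a - a = 0)
(r(19 + 15) + N)² = (0 + 5/4)² = (5/4)² = 25/16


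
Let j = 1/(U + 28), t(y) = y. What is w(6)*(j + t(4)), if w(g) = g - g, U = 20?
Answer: 0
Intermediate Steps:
w(g) = 0
j = 1/48 (j = 1/(20 + 28) = 1/48 ≈ 0.020833)
w(6)*(j + t(4)) = 0*(1/48 + 4) = 0*(193/48) = 0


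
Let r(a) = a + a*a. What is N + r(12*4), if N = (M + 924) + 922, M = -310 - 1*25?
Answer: 3863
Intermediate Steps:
M = -335 (M = -310 - 25 = -335)
N = 1511 (N = (-335 + 924) + 922 = 589 + 922 = 1511)
r(a) = a + a**2
N + r(12*4) = 1511 + (12*4)*(1 + 12*4) = 1511 + 48*(1 + 48) = 1511 + 48*49 = 1511 + 2352 = 3863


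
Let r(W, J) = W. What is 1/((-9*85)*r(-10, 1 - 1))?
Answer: 1/7650 ≈ 0.00013072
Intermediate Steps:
1/((-9*85)*r(-10, 1 - 1)) = 1/(-9*85*(-10)) = 1/(-765*(-10)) = 1/7650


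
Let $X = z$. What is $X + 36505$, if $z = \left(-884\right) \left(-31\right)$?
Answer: $63909$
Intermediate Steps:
$z = 27404$
$X = 27404$
$X + 36505 = 27404 + 36505 = 63909$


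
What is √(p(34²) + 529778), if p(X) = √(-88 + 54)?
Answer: √(529778 + I*√34) ≈ 727.86 + 0.004*I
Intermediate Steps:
p(X) = I*√34 (p(X) = √(-34) = I*√34)
√(p(34²) + 529778) = √(I*√34 + 529778) = √(529778 + I*√34)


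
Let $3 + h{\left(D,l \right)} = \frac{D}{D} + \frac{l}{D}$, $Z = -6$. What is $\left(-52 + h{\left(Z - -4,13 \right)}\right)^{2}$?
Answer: $\frac{14641}{4} \approx 3660.3$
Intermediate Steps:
$h{\left(D,l \right)} = -2 + \frac{l}{D}$ ($h{\left(D,l \right)} = -3 + \left(\frac{D}{D} + \frac{l}{D}\right) = -3 + \left(1 + \frac{l}{D}\right) = -2 + \frac{l}{D}$)
$\left(-52 + h{\left(Z - -4,13 \right)}\right)^{2} = \left(-52 + \left(-2 + \frac{13}{-6 - -4}\right)\right)^{2} = \left(-52 + \left(-2 + \frac{13}{-6 + 4}\right)\right)^{2} = \left(-52 + \left(-2 + \frac{13}{-2}\right)\right)^{2} = \left(-52 + \left(-2 + 13 \left(- \frac{1}{2}\right)\right)\right)^{2} = \left(-52 - \frac{17}{2}\right)^{2} = \left(- \frac{121}{2}\right)^{2} = \frac{14641}{4}$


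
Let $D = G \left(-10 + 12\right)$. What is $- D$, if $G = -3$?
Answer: $6$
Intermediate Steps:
$D = -6$ ($D = - 3 \left(-10 + 12\right) = \left(-3\right) 2 = -6$)
$- D = \left(-1\right) \left(-6\right) = 6$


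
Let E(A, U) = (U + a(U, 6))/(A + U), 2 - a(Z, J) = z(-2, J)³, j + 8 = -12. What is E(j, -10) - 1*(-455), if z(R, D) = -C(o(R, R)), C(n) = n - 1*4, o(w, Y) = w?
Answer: 6937/15 ≈ 462.47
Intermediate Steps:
j = -20 (j = -8 - 12 = -20)
C(n) = -4 + n (C(n) = n - 4 = -4 + n)
z(R, D) = 4 - R (z(R, D) = -(-4 + R) = 4 - R)
a(Z, J) = -214 (a(Z, J) = 2 - (4 - 1*(-2))³ = 2 - (4 + 2)³ = 2 - 1*6³ = 2 - 1*216 = 2 - 216 = -214)
E(A, U) = (-214 + U)/(A + U) (E(A, U) = (U - 214)/(A + U) = (-214 + U)/(A + U))
E(j, -10) - 1*(-455) = (-214 - 10)/(-20 - 10) - 1*(-455) = -224/(-30) + 455 = -1/30*(-224) + 455 = 112/15 + 455 = 6937/15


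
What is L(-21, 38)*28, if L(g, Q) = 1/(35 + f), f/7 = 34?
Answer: 4/39 ≈ 0.10256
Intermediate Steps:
f = 238 (f = 7*34 = 238)
L(g, Q) = 1/273 (L(g, Q) = 1/(35 + 238) = 1/273)
L(-21, 38)*28 = (1/273)*28 = 4/39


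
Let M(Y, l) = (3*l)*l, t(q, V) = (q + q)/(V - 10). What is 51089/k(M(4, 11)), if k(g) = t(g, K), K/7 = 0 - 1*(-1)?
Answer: -51089/242 ≈ -211.11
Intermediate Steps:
K = 7 (K = 7*(0 - 1*(-1)) = 7*(0 + 1) = 7*1 = 7)
t(q, V) = 2*q/(-10 + V) (t(q, V) = (2*q)/(-10 + V) = 2*q/(-10 + V))
M(Y, l) = 3*l²
k(g) = -2*g/3 (k(g) = 2*g/(-10 + 7) = 2*g/(-3) = 2*g*(-⅓) = -2*g/3)
51089/k(M(4, 11)) = 51089/((-2*11²)) = 51089/((-2*121)) = 51089/((-⅔*363)) = 51089/(-242) = 51089*(-1/242) = -51089/242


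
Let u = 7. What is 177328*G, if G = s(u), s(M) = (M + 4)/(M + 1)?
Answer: 243826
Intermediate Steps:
s(M) = (4 + M)/(1 + M)
G = 11/8 (G = (4 + 7)/(1 + 7) = 11/8 ≈ 1.3750)
177328*G = 177328*(11/8) = 243826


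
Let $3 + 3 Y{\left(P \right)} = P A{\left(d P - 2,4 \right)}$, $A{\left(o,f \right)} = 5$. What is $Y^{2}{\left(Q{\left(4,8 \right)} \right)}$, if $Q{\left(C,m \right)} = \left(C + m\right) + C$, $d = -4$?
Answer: $\frac{5929}{9} \approx 658.78$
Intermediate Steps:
$Q{\left(C,m \right)} = m + 2 C$
$Y{\left(P \right)} = -1 + \frac{5 P}{3}$ ($Y{\left(P \right)} = -1 + \frac{P 5}{3} = -1 + \frac{5 P}{3}$)
$Y^{2}{\left(Q{\left(4,8 \right)} \right)} = \left(-1 + \frac{5 \left(8 + 2 \cdot 4\right)}{3}\right)^{2} = \left(-1 + \frac{5 \left(8 + 8\right)}{3}\right)^{2} = \left(-1 + \frac{5}{3} \cdot 16\right)^{2} = \left(-1 + \frac{80}{3}\right)^{2} = \left(\frac{77}{3}\right)^{2} = \frac{5929}{9}$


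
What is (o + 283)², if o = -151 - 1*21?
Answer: 12321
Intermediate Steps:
o = -172 (o = -151 - 21 = -172)
(o + 283)² = (-172 + 283)² = 111² = 12321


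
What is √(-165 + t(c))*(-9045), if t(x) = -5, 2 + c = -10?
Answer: -9045*I*√170 ≈ -1.1793e+5*I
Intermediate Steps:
c = -12 (c = -2 - 10 = -12)
√(-165 + t(c))*(-9045) = √(-165 - 5)*(-9045) = √(-170)*(-9045) = (I*√170)*(-9045) = -9045*I*√170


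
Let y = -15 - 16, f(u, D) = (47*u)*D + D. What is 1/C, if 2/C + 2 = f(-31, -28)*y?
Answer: -631905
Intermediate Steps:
f(u, D) = D + 47*D*u (f(u, D) = 47*D*u + D = D + 47*D*u)
y = -31
C = -1/631905 (C = 2/(-2 - 28*(1 + 47*(-31))*(-31)) = 2/(-2 - 28*(1 - 1457)*(-31)) = 2/(-2 - 28*(-1456)*(-31)) = 2/(-2 + 40768*(-31)) = 2/(-2 - 1263808) = 2/(-1263810) = 2*(-1/1263810) = -1/631905 ≈ -1.5825e-6)
1/C = 1/(-1/631905) = -631905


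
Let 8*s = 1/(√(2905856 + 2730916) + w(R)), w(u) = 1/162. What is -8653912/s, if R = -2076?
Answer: -34615648/81 - 415387776*√156577 ≈ -1.6437e+11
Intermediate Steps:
w(u) = 1/162
s = 1/(8*(1/162 + 6*√156577)) (s = 1/(8*(√(2905856 + 2730916) + 1/162)) = 1/(8*(√5636772 + 1/162)) = 1/(8*(6*√156577 + 1/162)) = 1/(8*(1/162 + 6*√156577)) ≈ 5.2649e-5)
-8653912/s = -8653912/(-81/591725777468 + 19683*√156577/147931444367)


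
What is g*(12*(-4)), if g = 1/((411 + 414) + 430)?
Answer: -48/1255 ≈ -0.038247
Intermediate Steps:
g = 1/1255 (g = 1/(825 + 430) = 1/1255 ≈ 0.00079681)
g*(12*(-4)) = (12*(-4))/1255 = (1/1255)*(-48) = -48/1255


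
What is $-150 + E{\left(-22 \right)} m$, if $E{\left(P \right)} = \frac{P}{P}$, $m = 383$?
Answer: $233$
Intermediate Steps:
$E{\left(P \right)} = 1$
$-150 + E{\left(-22 \right)} m = -150 + 1 \cdot 383 = -150 + 383 = 233$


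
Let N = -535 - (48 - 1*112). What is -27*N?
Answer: 12717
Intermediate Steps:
N = -471 (N = -535 - (48 - 112) = -535 - 1*(-64) = -535 + 64 = -471)
-27*N = -27*(-471) = 12717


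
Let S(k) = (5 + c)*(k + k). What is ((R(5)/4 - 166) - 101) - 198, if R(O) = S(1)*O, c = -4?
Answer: -925/2 ≈ -462.50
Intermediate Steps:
S(k) = 2*k (S(k) = (5 - 4)*(k + k) = 1*(2*k) = 2*k)
R(O) = 2*O (R(O) = (2*1)*O = 2*O)
((R(5)/4 - 166) - 101) - 198 = (((2*5)/4 - 166) - 101) - 198 = (((¼)*10 - 166) - 101) - 198 = ((5/2 - 166) - 101) - 198 = (-327/2 - 101) - 198 = -529/2 - 198 = -925/2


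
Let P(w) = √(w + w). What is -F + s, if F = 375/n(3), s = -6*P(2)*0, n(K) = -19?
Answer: 375/19 ≈ 19.737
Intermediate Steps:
P(w) = √2*√w (P(w) = √(2*w) = √2*√w)
s = 0 (s = -6*√2*√2*0 = -6*2*0 = -12*0 = 0)
F = -375/19 (F = 375/(-19) = 375*(-1/19) = -375/19 ≈ -19.737)
-F + s = -1*(-375/19) + 0 = 375/19 + 0 = 375/19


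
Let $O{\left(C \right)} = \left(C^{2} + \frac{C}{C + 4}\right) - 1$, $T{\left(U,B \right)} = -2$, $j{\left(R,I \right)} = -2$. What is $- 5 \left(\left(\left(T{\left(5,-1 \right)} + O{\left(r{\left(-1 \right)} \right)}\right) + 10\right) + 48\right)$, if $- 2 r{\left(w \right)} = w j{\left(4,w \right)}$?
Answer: $- \frac{835}{3} \approx -278.33$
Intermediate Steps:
$r{\left(w \right)} = w$ ($r{\left(w \right)} = - \frac{w \left(-2\right)}{2} = - \frac{\left(-2\right) w}{2} = w$)
$O{\left(C \right)} = -1 + C^{2} + \frac{C}{4 + C}$ ($O{\left(C \right)} = \left(C^{2} + \frac{C}{4 + C}\right) - 1 = -1 + C^{2} + \frac{C}{4 + C}$)
$- 5 \left(\left(\left(T{\left(5,-1 \right)} + O{\left(r{\left(-1 \right)} \right)}\right) + 10\right) + 48\right) = - 5 \left(\left(\left(-2 + \frac{-4 + \left(-1\right)^{3} + 4 \left(-1\right)^{2}}{4 - 1}\right) + 10\right) + 48\right) = - 5 \left(\left(\left(-2 + \frac{-4 - 1 + 4 \cdot 1}{3}\right) + 10\right) + 48\right) = - 5 \left(\left(\left(-2 + \frac{-4 - 1 + 4}{3}\right) + 10\right) + 48\right) = - 5 \left(\left(\left(-2 + \frac{1}{3} \left(-1\right)\right) + 10\right) + 48\right) = - 5 \left(\left(\left(-2 - \frac{1}{3}\right) + 10\right) + 48\right) = - 5 \left(\left(- \frac{7}{3} + 10\right) + 48\right) = - 5 \left(\frac{23}{3} + 48\right) = \left(-5\right) \frac{167}{3} = - \frac{835}{3}$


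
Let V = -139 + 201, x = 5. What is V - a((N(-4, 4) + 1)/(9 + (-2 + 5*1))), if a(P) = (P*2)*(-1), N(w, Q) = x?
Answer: 63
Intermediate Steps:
N(w, Q) = 5
a(P) = -2*P (a(P) = (2*P)*(-1) = -2*P)
V = 62
V - a((N(-4, 4) + 1)/(9 + (-2 + 5*1))) = 62 - (-2)*(5 + 1)/(9 + (-2 + 5*1)) = 62 - (-2)*6/(9 + (-2 + 5)) = 62 - (-2)*6/(9 + 3) = 62 - (-2)*6/12 = 62 - (-2)*6*(1/12) = 62 - (-2)/2 = 62 - 1*(-1) = 62 + 1 = 63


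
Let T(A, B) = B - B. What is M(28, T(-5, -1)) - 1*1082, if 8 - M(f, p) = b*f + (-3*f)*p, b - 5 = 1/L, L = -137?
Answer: -166290/137 ≈ -1213.8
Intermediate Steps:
T(A, B) = 0
b = 684/137 (b = 5 + 1/(-137) = 5 - 1/137 = 684/137 ≈ 4.9927)
M(f, p) = 8 - 684*f/137 + 3*f*p (M(f, p) = 8 - (684*f/137 + (-3*f)*p) = 8 - (684*f/137 - 3*f*p) = 8 + (-684*f/137 + 3*f*p) = 8 - 684*f/137 + 3*f*p)
M(28, T(-5, -1)) - 1*1082 = (8 - 684/137*28 + 3*28*0) - 1*1082 = (8 - 19152/137 + 0) - 1082 = -18056/137 - 1082 = -166290/137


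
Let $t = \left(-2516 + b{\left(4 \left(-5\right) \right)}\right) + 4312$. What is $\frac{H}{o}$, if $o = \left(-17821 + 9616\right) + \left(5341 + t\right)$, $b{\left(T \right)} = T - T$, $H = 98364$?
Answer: $- \frac{8197}{89} \approx -92.101$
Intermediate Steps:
$b{\left(T \right)} = 0$
$t = 1796$ ($t = \left(-2516 + 0\right) + 4312 = -2516 + 4312 = 1796$)
$o = -1068$ ($o = \left(-17821 + 9616\right) + \left(5341 + 1796\right) = -8205 + 7137 = -1068$)
$\frac{H}{o} = \frac{98364}{-1068} = 98364 \left(- \frac{1}{1068}\right) = - \frac{8197}{89}$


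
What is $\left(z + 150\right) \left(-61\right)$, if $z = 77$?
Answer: $-13847$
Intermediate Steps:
$\left(z + 150\right) \left(-61\right) = \left(77 + 150\right) \left(-61\right) = 227 \left(-61\right) = -13847$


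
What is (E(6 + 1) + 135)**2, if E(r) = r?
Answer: 20164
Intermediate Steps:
(E(6 + 1) + 135)**2 = ((6 + 1) + 135)**2 = (7 + 135)**2 = 142**2 = 20164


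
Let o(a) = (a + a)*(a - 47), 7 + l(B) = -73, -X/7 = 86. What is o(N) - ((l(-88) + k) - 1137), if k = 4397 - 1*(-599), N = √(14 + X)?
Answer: -4955 - 1316*I*√3 ≈ -4955.0 - 2279.4*I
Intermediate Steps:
X = -602 (X = -7*86 = -602)
l(B) = -80 (l(B) = -7 - 73 = -80)
N = 14*I*√3 (N = √(14 - 602) = √(-588) = 14*I*√3 ≈ 24.249*I)
o(a) = 2*a*(-47 + a) (o(a) = (2*a)*(-47 + a) = 2*a*(-47 + a))
k = 4996 (k = 4397 + 599 = 4996)
o(N) - ((l(-88) + k) - 1137) = 2*(14*I*√3)*(-47 + 14*I*√3) - ((-80 + 4996) - 1137) = 28*I*√3*(-47 + 14*I*√3) - (4916 - 1137) = 28*I*√3*(-47 + 14*I*√3) - 1*3779 = 28*I*√3*(-47 + 14*I*√3) - 3779 = -3779 + 28*I*√3*(-47 + 14*I*√3)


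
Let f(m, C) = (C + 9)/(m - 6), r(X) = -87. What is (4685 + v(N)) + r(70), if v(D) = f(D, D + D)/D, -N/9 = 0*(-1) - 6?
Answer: 1324237/288 ≈ 4598.0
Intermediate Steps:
f(m, C) = (9 + C)/(-6 + m)
N = 54 (N = -9*(0*(-1) - 6) = -9*(0 - 6) = -9*(-6) = 54)
v(D) = (9 + 2*D)/(D*(-6 + D)) (v(D) = ((9 + (D + D))/(-6 + D))/D = ((9 + 2*D)/(-6 + D))/D = (9 + 2*D)/(D*(-6 + D)))
(4685 + v(N)) + r(70) = (4685 + (9 + 2*54)/(54*(-6 + 54))) - 87 = (4685 + (1/54)*(9 + 108)/48) - 87 = (4685 + (1/54)*(1/48)*117) - 87 = (4685 + 13/288) - 87 = 1349293/288 - 87 = 1324237/288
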